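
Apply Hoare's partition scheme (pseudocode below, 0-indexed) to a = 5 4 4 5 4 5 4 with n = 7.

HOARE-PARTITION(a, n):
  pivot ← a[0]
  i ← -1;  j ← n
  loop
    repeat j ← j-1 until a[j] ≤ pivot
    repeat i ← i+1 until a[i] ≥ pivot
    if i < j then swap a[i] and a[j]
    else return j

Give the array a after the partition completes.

4 4 4 5 4 5 5

pivot=5
j stops at 6 (4), i stops at 0 (5); swap ⇒ 4 4 4 5 4 5 5
j stops at 5 (5), i stops at 3 (5); swap ⇒ 4 4 4 5 4 5 5
j stops at 4, i stops at 5; i≥j ⇒ return 4. a=4 4 4 5 4 5 5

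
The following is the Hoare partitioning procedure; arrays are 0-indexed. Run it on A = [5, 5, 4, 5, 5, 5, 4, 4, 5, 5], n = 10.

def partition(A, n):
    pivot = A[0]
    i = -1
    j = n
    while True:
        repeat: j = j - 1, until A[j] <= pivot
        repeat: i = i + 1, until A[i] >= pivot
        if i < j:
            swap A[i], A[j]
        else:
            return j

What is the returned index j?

5

pivot=5
j stops at 9 (5), i stops at 0 (5); swap ⇒ [5, 5, 4, 5, 5, 5, 4, 4, 5, 5]
j stops at 8 (5), i stops at 1 (5); swap ⇒ [5, 5, 4, 5, 5, 5, 4, 4, 5, 5]
j stops at 7 (4), i stops at 3 (5); swap ⇒ [5, 5, 4, 4, 5, 5, 4, 5, 5, 5]
j stops at 6 (4), i stops at 4 (5); swap ⇒ [5, 5, 4, 4, 4, 5, 5, 5, 5, 5]
j stops at 5, i stops at 5; i≥j ⇒ return 5. A=[5, 5, 4, 4, 4, 5, 5, 5, 5, 5]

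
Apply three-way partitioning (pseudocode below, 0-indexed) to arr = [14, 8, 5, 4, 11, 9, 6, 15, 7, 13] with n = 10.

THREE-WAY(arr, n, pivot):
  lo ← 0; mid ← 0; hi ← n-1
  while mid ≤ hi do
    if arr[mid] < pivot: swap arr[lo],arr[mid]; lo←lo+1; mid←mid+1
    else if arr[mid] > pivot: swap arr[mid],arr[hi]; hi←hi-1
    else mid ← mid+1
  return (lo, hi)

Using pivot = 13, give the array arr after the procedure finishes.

[8, 5, 4, 11, 9, 6, 7, 13, 15, 14]

pivot = 13; lo=0, mid=0, hi=9
arr[mid]=14>13: swap arr[0],arr[9]; hi=8 → [13, 8, 5, 4, 11, 9, 6, 15, 7, 14]
arr[mid]=13=13: mid=1
arr[mid]=8<13: swap arr[0],arr[1]; lo=1,mid=2 → [8, 13, 5, 4, 11, 9, 6, 15, 7, 14]
arr[mid]=5<13: swap arr[1],arr[2]; lo=2,mid=3 → [8, 5, 13, 4, 11, 9, 6, 15, 7, 14]
arr[mid]=4<13: swap arr[2],arr[3]; lo=3,mid=4 → [8, 5, 4, 13, 11, 9, 6, 15, 7, 14]
arr[mid]=11<13: swap arr[3],arr[4]; lo=4,mid=5 → [8, 5, 4, 11, 13, 9, 6, 15, 7, 14]
arr[mid]=9<13: swap arr[4],arr[5]; lo=5,mid=6 → [8, 5, 4, 11, 9, 13, 6, 15, 7, 14]
arr[mid]=6<13: swap arr[5],arr[6]; lo=6,mid=7 → [8, 5, 4, 11, 9, 6, 13, 15, 7, 14]
arr[mid]=15>13: swap arr[7],arr[8]; hi=7 → [8, 5, 4, 11, 9, 6, 13, 7, 15, 14]
arr[mid]=7<13: swap arr[6],arr[7]; lo=7,mid=8 → [8, 5, 4, 11, 9, 6, 7, 13, 15, 14]
end: lo=7, hi=7; arr = [8, 5, 4, 11, 9, 6, 7, 13, 15, 14]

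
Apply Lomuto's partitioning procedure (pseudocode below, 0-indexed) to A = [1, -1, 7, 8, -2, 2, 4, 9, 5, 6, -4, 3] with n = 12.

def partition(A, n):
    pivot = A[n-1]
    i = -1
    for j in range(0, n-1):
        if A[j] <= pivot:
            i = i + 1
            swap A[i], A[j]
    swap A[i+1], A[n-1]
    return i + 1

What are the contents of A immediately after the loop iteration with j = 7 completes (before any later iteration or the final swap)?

pivot=3, i=-1
j=0: 1≤3, i=0, swap(0,0) ⇒ [1, -1, 7, 8, -2, 2, 4, 9, 5, 6, -4, 3]
j=1: -1≤3, i=1, swap(1,1) ⇒ [1, -1, 7, 8, -2, 2, 4, 9, 5, 6, -4, 3]
j=2: 7>3, skip
j=3: 8>3, skip
j=4: -2≤3, i=2, swap(2,4) ⇒ [1, -1, -2, 8, 7, 2, 4, 9, 5, 6, -4, 3]
j=5: 2≤3, i=3, swap(3,5) ⇒ [1, -1, -2, 2, 7, 8, 4, 9, 5, 6, -4, 3]
j=6: 4>3, skip
j=7: 9>3, skip
(after j=7) A = [1, -1, -2, 2, 7, 8, 4, 9, 5, 6, -4, 3]

[1, -1, -2, 2, 7, 8, 4, 9, 5, 6, -4, 3]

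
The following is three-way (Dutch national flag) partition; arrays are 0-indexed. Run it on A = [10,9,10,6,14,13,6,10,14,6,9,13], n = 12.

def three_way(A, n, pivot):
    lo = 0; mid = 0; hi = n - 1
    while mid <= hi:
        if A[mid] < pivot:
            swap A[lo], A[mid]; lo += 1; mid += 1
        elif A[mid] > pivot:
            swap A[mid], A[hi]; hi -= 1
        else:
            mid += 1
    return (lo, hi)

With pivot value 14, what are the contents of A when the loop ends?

[10,9,10,6,13,6,10,6,9,13,14,14]

pivot = 14; lo=0, mid=0, hi=11
A[mid]=10<14: swap A[0],A[0]; lo=1,mid=1 → [10,9,10,6,14,13,6,10,14,6,9,13]
A[mid]=9<14: swap A[1],A[1]; lo=2,mid=2 → [10,9,10,6,14,13,6,10,14,6,9,13]
A[mid]=10<14: swap A[2],A[2]; lo=3,mid=3 → [10,9,10,6,14,13,6,10,14,6,9,13]
A[mid]=6<14: swap A[3],A[3]; lo=4,mid=4 → [10,9,10,6,14,13,6,10,14,6,9,13]
A[mid]=14=14: mid=5
A[mid]=13<14: swap A[4],A[5]; lo=5,mid=6 → [10,9,10,6,13,14,6,10,14,6,9,13]
A[mid]=6<14: swap A[5],A[6]; lo=6,mid=7 → [10,9,10,6,13,6,14,10,14,6,9,13]
A[mid]=10<14: swap A[6],A[7]; lo=7,mid=8 → [10,9,10,6,13,6,10,14,14,6,9,13]
A[mid]=14=14: mid=9
A[mid]=6<14: swap A[7],A[9]; lo=8,mid=10 → [10,9,10,6,13,6,10,6,14,14,9,13]
A[mid]=9<14: swap A[8],A[10]; lo=9,mid=11 → [10,9,10,6,13,6,10,6,9,14,14,13]
A[mid]=13<14: swap A[9],A[11]; lo=10,mid=12 → [10,9,10,6,13,6,10,6,9,13,14,14]
end: lo=10, hi=11; A = [10,9,10,6,13,6,10,6,9,13,14,14]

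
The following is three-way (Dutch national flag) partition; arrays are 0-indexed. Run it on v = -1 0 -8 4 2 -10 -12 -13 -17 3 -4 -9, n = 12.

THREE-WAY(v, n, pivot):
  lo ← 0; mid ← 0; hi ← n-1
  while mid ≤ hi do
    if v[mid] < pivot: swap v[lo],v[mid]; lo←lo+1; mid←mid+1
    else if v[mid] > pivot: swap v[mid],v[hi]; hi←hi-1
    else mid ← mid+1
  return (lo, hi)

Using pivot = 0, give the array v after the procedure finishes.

pivot = 0; lo=0, mid=0, hi=11
v[mid]=-1<0: swap v[0],v[0]; lo=1,mid=1 → -1 0 -8 4 2 -10 -12 -13 -17 3 -4 -9
v[mid]=0=0: mid=2
v[mid]=-8<0: swap v[1],v[2]; lo=2,mid=3 → -1 -8 0 4 2 -10 -12 -13 -17 3 -4 -9
v[mid]=4>0: swap v[3],v[11]; hi=10 → -1 -8 0 -9 2 -10 -12 -13 -17 3 -4 4
v[mid]=-9<0: swap v[2],v[3]; lo=3,mid=4 → -1 -8 -9 0 2 -10 -12 -13 -17 3 -4 4
v[mid]=2>0: swap v[4],v[10]; hi=9 → -1 -8 -9 0 -4 -10 -12 -13 -17 3 2 4
v[mid]=-4<0: swap v[3],v[4]; lo=4,mid=5 → -1 -8 -9 -4 0 -10 -12 -13 -17 3 2 4
v[mid]=-10<0: swap v[4],v[5]; lo=5,mid=6 → -1 -8 -9 -4 -10 0 -12 -13 -17 3 2 4
v[mid]=-12<0: swap v[5],v[6]; lo=6,mid=7 → -1 -8 -9 -4 -10 -12 0 -13 -17 3 2 4
v[mid]=-13<0: swap v[6],v[7]; lo=7,mid=8 → -1 -8 -9 -4 -10 -12 -13 0 -17 3 2 4
v[mid]=-17<0: swap v[7],v[8]; lo=8,mid=9 → -1 -8 -9 -4 -10 -12 -13 -17 0 3 2 4
v[mid]=3>0: swap v[9],v[9]; hi=8 → -1 -8 -9 -4 -10 -12 -13 -17 0 3 2 4
end: lo=8, hi=8; v = -1 -8 -9 -4 -10 -12 -13 -17 0 3 2 4

-1 -8 -9 -4 -10 -12 -13 -17 0 3 2 4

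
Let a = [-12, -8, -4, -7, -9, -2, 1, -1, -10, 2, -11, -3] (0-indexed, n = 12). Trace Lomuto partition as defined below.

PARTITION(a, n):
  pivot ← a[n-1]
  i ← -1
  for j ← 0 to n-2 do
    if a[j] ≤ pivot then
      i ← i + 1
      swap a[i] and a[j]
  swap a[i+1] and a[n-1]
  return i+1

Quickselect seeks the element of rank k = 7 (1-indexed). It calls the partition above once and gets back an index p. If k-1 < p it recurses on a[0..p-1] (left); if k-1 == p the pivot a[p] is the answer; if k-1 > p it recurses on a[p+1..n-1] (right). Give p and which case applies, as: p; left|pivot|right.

pivot=-3, i=-1
j=0: -12≤-3, i=0, swap(0,0) ⇒ [-12, -8, -4, -7, -9, -2, 1, -1, -10, 2, -11, -3]
j=1: -8≤-3, i=1, swap(1,1) ⇒ [-12, -8, -4, -7, -9, -2, 1, -1, -10, 2, -11, -3]
j=2: -4≤-3, i=2, swap(2,2) ⇒ [-12, -8, -4, -7, -9, -2, 1, -1, -10, 2, -11, -3]
j=3: -7≤-3, i=3, swap(3,3) ⇒ [-12, -8, -4, -7, -9, -2, 1, -1, -10, 2, -11, -3]
j=4: -9≤-3, i=4, swap(4,4) ⇒ [-12, -8, -4, -7, -9, -2, 1, -1, -10, 2, -11, -3]
j=5: -2>-3, skip
j=6: 1>-3, skip
j=7: -1>-3, skip
j=8: -10≤-3, i=5, swap(5,8) ⇒ [-12, -8, -4, -7, -9, -10, 1, -1, -2, 2, -11, -3]
j=9: 2>-3, skip
j=10: -11≤-3, i=6, swap(6,10) ⇒ [-12, -8, -4, -7, -9, -10, -11, -1, -2, 2, 1, -3]
swap(7,11) ⇒ [-12, -8, -4, -7, -9, -10, -11, -3, -2, 2, 1, -1]; return 7
p = 7; k-1 = 6 < 7 ⇒ left

7; left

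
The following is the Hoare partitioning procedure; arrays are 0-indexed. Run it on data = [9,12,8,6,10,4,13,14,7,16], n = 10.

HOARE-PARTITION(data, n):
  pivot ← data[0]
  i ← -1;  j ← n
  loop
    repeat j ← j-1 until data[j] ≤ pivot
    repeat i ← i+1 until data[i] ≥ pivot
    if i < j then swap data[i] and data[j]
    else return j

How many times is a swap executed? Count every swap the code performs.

2

pivot=9
j stops at 8 (7), i stops at 0 (9); swap ⇒ [7,12,8,6,10,4,13,14,9,16]
j stops at 5 (4), i stops at 1 (12); swap ⇒ [7,4,8,6,10,12,13,14,9,16]
j stops at 3, i stops at 4; i≥j ⇒ return 3. data=[7,4,8,6,10,12,13,14,9,16]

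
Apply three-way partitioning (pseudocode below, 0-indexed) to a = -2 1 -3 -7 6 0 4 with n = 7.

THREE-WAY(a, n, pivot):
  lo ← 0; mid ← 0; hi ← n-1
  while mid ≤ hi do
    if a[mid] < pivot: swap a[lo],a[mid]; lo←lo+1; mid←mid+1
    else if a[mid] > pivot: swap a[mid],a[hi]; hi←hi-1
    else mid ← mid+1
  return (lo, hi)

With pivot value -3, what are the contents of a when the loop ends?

-7 -3 1 6 0 4 -2

lo=0 mid=0 hi=6
-2>-3: swap(0,6), hi=5 ⇒ 4 1 -3 -7 6 0 -2
4>-3: swap(0,5), hi=4 ⇒ 0 1 -3 -7 6 4 -2
0>-3: swap(0,4), hi=3 ⇒ 6 1 -3 -7 0 4 -2
6>-3: swap(0,3), hi=2 ⇒ -7 1 -3 6 0 4 -2
-7<-3: swap(0,0), lo=1 mid=1 ⇒ -7 1 -3 6 0 4 -2
1>-3: swap(1,2), hi=1 ⇒ -7 -3 1 6 0 4 -2
-3=-3: mid=2
done. lo=1 hi=1; a=-7 -3 1 6 0 4 -2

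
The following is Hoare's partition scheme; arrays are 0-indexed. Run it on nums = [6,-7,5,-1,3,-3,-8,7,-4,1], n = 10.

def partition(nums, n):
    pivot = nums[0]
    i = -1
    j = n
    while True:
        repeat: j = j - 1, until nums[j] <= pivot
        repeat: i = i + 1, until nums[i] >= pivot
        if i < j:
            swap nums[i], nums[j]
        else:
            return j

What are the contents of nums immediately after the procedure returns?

pivot = nums[0] = 6; i = -1, j = 10
j→9 (nums[9]=1≤6), i→0 (nums[0]=6≥6); i<j, swap → [1,-7,5,-1,3,-3,-8,7,-4,6]
j→8 (nums[8]=-4≤6), i→7 (nums[7]=7≥6); i<j, swap → [1,-7,5,-1,3,-3,-8,-4,7,6]
j→7, i→8; i≥j, return j=7. nums = [1,-7,5,-1,3,-3,-8,-4,7,6]

[1,-7,5,-1,3,-3,-8,-4,7,6]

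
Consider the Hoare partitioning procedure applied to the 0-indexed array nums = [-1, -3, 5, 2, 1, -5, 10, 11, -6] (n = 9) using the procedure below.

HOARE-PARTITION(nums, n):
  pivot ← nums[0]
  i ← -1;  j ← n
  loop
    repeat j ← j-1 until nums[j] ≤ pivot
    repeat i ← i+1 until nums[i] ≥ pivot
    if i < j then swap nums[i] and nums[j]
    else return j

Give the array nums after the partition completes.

[-6, -3, -5, 2, 1, 5, 10, 11, -1]

pivot = nums[0] = -1; i = -1, j = 9
j→8 (nums[8]=-6≤-1), i→0 (nums[0]=-1≥-1); i<j, swap → [-6, -3, 5, 2, 1, -5, 10, 11, -1]
j→5 (nums[5]=-5≤-1), i→2 (nums[2]=5≥-1); i<j, swap → [-6, -3, -5, 2, 1, 5, 10, 11, -1]
j→2, i→3; i≥j, return j=2. nums = [-6, -3, -5, 2, 1, 5, 10, 11, -1]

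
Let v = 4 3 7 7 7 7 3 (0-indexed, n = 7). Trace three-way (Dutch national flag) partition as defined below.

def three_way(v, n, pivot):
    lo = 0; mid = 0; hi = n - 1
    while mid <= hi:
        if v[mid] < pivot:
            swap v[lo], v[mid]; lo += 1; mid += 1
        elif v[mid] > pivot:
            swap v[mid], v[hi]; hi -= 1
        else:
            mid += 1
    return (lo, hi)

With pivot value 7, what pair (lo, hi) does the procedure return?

(3, 6)

pivot = 7; lo=0, mid=0, hi=6
v[mid]=4<7: swap v[0],v[0]; lo=1,mid=1 → 4 3 7 7 7 7 3
v[mid]=3<7: swap v[1],v[1]; lo=2,mid=2 → 4 3 7 7 7 7 3
v[mid]=7=7: mid=3
v[mid]=7=7: mid=4
v[mid]=7=7: mid=5
v[mid]=7=7: mid=6
v[mid]=3<7: swap v[2],v[6]; lo=3,mid=7 → 4 3 3 7 7 7 7
end: lo=3, hi=6; v = 4 3 3 7 7 7 7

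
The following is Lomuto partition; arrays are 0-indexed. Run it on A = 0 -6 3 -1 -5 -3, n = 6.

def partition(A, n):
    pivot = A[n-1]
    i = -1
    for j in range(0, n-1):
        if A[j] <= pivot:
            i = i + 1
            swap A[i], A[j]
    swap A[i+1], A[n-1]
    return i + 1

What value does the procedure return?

pivot=-3, i=-1
j=0: 0>-3, skip
j=1: -6≤-3, i=0, swap(0,1) ⇒ -6 0 3 -1 -5 -3
j=2: 3>-3, skip
j=3: -1>-3, skip
j=4: -5≤-3, i=1, swap(1,4) ⇒ -6 -5 3 -1 0 -3
swap(2,5) ⇒ -6 -5 -3 -1 0 3; return 2

2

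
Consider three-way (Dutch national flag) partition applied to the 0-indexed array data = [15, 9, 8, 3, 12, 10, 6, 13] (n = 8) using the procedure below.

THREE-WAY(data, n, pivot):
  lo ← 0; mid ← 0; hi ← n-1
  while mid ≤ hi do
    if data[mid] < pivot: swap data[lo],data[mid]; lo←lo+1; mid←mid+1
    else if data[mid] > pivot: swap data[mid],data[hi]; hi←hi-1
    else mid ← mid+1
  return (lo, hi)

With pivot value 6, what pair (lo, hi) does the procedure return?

(1, 1)

pivot = 6; lo=0, mid=0, hi=7
data[mid]=15>6: swap data[0],data[7]; hi=6 → [13, 9, 8, 3, 12, 10, 6, 15]
data[mid]=13>6: swap data[0],data[6]; hi=5 → [6, 9, 8, 3, 12, 10, 13, 15]
data[mid]=6=6: mid=1
data[mid]=9>6: swap data[1],data[5]; hi=4 → [6, 10, 8, 3, 12, 9, 13, 15]
data[mid]=10>6: swap data[1],data[4]; hi=3 → [6, 12, 8, 3, 10, 9, 13, 15]
data[mid]=12>6: swap data[1],data[3]; hi=2 → [6, 3, 8, 12, 10, 9, 13, 15]
data[mid]=3<6: swap data[0],data[1]; lo=1,mid=2 → [3, 6, 8, 12, 10, 9, 13, 15]
data[mid]=8>6: swap data[2],data[2]; hi=1 → [3, 6, 8, 12, 10, 9, 13, 15]
end: lo=1, hi=1; data = [3, 6, 8, 12, 10, 9, 13, 15]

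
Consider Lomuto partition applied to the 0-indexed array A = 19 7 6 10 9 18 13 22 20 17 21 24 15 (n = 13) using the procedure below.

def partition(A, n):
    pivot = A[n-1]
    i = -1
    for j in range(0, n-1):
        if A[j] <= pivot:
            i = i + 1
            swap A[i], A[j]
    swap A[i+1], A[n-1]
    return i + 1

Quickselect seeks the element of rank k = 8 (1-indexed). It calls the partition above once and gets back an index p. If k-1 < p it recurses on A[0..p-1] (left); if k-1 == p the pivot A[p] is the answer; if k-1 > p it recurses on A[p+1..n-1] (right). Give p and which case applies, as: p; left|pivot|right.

5; right

pivot = A[12] = 15; i = -1
j=0: A[0]=19 > 15 → no swap
j=1: A[1]=7 ≤ 15 → i=0, swap A[0],A[1] → 7 19 6 10 9 18 13 22 20 17 21 24 15
j=2: A[2]=6 ≤ 15 → i=1, swap A[1],A[2] → 7 6 19 10 9 18 13 22 20 17 21 24 15
j=3: A[3]=10 ≤ 15 → i=2, swap A[2],A[3] → 7 6 10 19 9 18 13 22 20 17 21 24 15
j=4: A[4]=9 ≤ 15 → i=3, swap A[3],A[4] → 7 6 10 9 19 18 13 22 20 17 21 24 15
j=5: A[5]=18 > 15 → no swap
j=6: A[6]=13 ≤ 15 → i=4, swap A[4],A[6] → 7 6 10 9 13 18 19 22 20 17 21 24 15
j=7: A[7]=22 > 15 → no swap
j=8: A[8]=20 > 15 → no swap
j=9: A[9]=17 > 15 → no swap
j=10: A[10]=21 > 15 → no swap
j=11: A[11]=24 > 15 → no swap
final swap A[5],A[12] → 7 6 10 9 13 15 19 22 20 17 21 24 18; return 5
p = 5; k-1 = 7 > 5 ⇒ right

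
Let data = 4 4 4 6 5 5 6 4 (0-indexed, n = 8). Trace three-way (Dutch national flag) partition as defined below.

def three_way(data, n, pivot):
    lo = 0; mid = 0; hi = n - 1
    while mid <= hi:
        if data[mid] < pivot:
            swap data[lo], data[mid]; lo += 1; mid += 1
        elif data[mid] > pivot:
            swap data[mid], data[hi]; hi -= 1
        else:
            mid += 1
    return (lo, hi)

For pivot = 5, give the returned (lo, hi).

(4, 5)

pivot = 5; lo=0, mid=0, hi=7
data[mid]=4<5: swap data[0],data[0]; lo=1,mid=1 → 4 4 4 6 5 5 6 4
data[mid]=4<5: swap data[1],data[1]; lo=2,mid=2 → 4 4 4 6 5 5 6 4
data[mid]=4<5: swap data[2],data[2]; lo=3,mid=3 → 4 4 4 6 5 5 6 4
data[mid]=6>5: swap data[3],data[7]; hi=6 → 4 4 4 4 5 5 6 6
data[mid]=4<5: swap data[3],data[3]; lo=4,mid=4 → 4 4 4 4 5 5 6 6
data[mid]=5=5: mid=5
data[mid]=5=5: mid=6
data[mid]=6>5: swap data[6],data[6]; hi=5 → 4 4 4 4 5 5 6 6
end: lo=4, hi=5; data = 4 4 4 4 5 5 6 6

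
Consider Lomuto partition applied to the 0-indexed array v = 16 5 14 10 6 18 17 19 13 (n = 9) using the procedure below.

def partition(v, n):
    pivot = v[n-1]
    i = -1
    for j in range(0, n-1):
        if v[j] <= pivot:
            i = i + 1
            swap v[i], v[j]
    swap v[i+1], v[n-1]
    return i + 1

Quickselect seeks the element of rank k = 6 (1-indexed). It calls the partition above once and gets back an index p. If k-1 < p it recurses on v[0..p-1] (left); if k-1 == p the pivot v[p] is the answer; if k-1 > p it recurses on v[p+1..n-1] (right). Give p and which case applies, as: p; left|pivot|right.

3; right

pivot=13, i=-1
j=0: 16>13, skip
j=1: 5≤13, i=0, swap(0,1) ⇒ 5 16 14 10 6 18 17 19 13
j=2: 14>13, skip
j=3: 10≤13, i=1, swap(1,3) ⇒ 5 10 14 16 6 18 17 19 13
j=4: 6≤13, i=2, swap(2,4) ⇒ 5 10 6 16 14 18 17 19 13
j=5: 18>13, skip
j=6: 17>13, skip
j=7: 19>13, skip
swap(3,8) ⇒ 5 10 6 13 14 18 17 19 16; return 3
p = 3; k-1 = 5 > 3 ⇒ right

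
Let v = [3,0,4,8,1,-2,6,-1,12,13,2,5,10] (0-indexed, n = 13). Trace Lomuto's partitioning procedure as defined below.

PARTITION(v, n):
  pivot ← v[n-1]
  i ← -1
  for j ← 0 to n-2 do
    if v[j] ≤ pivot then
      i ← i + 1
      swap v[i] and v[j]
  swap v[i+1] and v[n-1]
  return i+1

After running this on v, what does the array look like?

pivot=10, i=-1
j=0: 3≤10, i=0, swap(0,0) ⇒ [3,0,4,8,1,-2,6,-1,12,13,2,5,10]
j=1: 0≤10, i=1, swap(1,1) ⇒ [3,0,4,8,1,-2,6,-1,12,13,2,5,10]
j=2: 4≤10, i=2, swap(2,2) ⇒ [3,0,4,8,1,-2,6,-1,12,13,2,5,10]
j=3: 8≤10, i=3, swap(3,3) ⇒ [3,0,4,8,1,-2,6,-1,12,13,2,5,10]
j=4: 1≤10, i=4, swap(4,4) ⇒ [3,0,4,8,1,-2,6,-1,12,13,2,5,10]
j=5: -2≤10, i=5, swap(5,5) ⇒ [3,0,4,8,1,-2,6,-1,12,13,2,5,10]
j=6: 6≤10, i=6, swap(6,6) ⇒ [3,0,4,8,1,-2,6,-1,12,13,2,5,10]
j=7: -1≤10, i=7, swap(7,7) ⇒ [3,0,4,8,1,-2,6,-1,12,13,2,5,10]
j=8: 12>10, skip
j=9: 13>10, skip
j=10: 2≤10, i=8, swap(8,10) ⇒ [3,0,4,8,1,-2,6,-1,2,13,12,5,10]
j=11: 5≤10, i=9, swap(9,11) ⇒ [3,0,4,8,1,-2,6,-1,2,5,12,13,10]
swap(10,12) ⇒ [3,0,4,8,1,-2,6,-1,2,5,10,13,12]; return 10

[3,0,4,8,1,-2,6,-1,2,5,10,13,12]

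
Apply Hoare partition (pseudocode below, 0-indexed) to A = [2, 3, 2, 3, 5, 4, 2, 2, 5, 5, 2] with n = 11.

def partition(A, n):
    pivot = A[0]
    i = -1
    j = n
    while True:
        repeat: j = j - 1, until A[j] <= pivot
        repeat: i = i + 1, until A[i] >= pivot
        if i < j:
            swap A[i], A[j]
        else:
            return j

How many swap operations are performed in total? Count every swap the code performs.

3

pivot=2
j stops at 10 (2), i stops at 0 (2); swap ⇒ [2, 3, 2, 3, 5, 4, 2, 2, 5, 5, 2]
j stops at 7 (2), i stops at 1 (3); swap ⇒ [2, 2, 2, 3, 5, 4, 2, 3, 5, 5, 2]
j stops at 6 (2), i stops at 2 (2); swap ⇒ [2, 2, 2, 3, 5, 4, 2, 3, 5, 5, 2]
j stops at 2, i stops at 3; i≥j ⇒ return 2. A=[2, 2, 2, 3, 5, 4, 2, 3, 5, 5, 2]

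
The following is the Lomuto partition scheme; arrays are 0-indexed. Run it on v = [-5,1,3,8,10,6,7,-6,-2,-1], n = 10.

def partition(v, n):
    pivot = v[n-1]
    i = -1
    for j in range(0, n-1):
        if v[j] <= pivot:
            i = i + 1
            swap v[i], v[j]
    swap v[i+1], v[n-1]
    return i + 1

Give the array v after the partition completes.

pivot=-1, i=-1
j=0: -5≤-1, i=0, swap(0,0) ⇒ [-5,1,3,8,10,6,7,-6,-2,-1]
j=1: 1>-1, skip
j=2: 3>-1, skip
j=3: 8>-1, skip
j=4: 10>-1, skip
j=5: 6>-1, skip
j=6: 7>-1, skip
j=7: -6≤-1, i=1, swap(1,7) ⇒ [-5,-6,3,8,10,6,7,1,-2,-1]
j=8: -2≤-1, i=2, swap(2,8) ⇒ [-5,-6,-2,8,10,6,7,1,3,-1]
swap(3,9) ⇒ [-5,-6,-2,-1,10,6,7,1,3,8]; return 3

[-5,-6,-2,-1,10,6,7,1,3,8]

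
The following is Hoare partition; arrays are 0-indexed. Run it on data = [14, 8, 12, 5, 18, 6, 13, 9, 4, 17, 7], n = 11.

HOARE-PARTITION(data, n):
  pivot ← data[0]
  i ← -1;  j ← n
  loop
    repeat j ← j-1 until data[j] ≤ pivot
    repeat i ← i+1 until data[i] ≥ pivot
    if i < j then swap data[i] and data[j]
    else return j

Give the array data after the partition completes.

[7, 8, 12, 5, 4, 6, 13, 9, 18, 17, 14]

pivot = data[0] = 14; i = -1, j = 11
j→10 (data[10]=7≤14), i→0 (data[0]=14≥14); i<j, swap → [7, 8, 12, 5, 18, 6, 13, 9, 4, 17, 14]
j→8 (data[8]=4≤14), i→4 (data[4]=18≥14); i<j, swap → [7, 8, 12, 5, 4, 6, 13, 9, 18, 17, 14]
j→7, i→8; i≥j, return j=7. data = [7, 8, 12, 5, 4, 6, 13, 9, 18, 17, 14]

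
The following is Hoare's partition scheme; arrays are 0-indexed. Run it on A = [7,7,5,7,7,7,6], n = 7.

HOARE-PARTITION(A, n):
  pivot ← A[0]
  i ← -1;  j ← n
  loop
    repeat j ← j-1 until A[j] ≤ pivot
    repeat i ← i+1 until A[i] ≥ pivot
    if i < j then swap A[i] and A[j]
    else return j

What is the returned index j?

3

pivot=7
j stops at 6 (6), i stops at 0 (7); swap ⇒ [6,7,5,7,7,7,7]
j stops at 5 (7), i stops at 1 (7); swap ⇒ [6,7,5,7,7,7,7]
j stops at 4 (7), i stops at 3 (7); swap ⇒ [6,7,5,7,7,7,7]
j stops at 3, i stops at 4; i≥j ⇒ return 3. A=[6,7,5,7,7,7,7]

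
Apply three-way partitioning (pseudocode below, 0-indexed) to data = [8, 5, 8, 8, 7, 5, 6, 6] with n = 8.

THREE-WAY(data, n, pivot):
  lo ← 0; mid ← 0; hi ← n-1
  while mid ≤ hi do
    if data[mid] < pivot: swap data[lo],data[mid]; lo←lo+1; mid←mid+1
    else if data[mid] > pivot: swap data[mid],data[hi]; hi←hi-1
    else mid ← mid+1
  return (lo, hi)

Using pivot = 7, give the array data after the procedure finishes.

lo=0 mid=0 hi=7
8>7: swap(0,7), hi=6 ⇒ [6, 5, 8, 8, 7, 5, 6, 8]
6<7: swap(0,0), lo=1 mid=1 ⇒ [6, 5, 8, 8, 7, 5, 6, 8]
5<7: swap(1,1), lo=2 mid=2 ⇒ [6, 5, 8, 8, 7, 5, 6, 8]
8>7: swap(2,6), hi=5 ⇒ [6, 5, 6, 8, 7, 5, 8, 8]
6<7: swap(2,2), lo=3 mid=3 ⇒ [6, 5, 6, 8, 7, 5, 8, 8]
8>7: swap(3,5), hi=4 ⇒ [6, 5, 6, 5, 7, 8, 8, 8]
5<7: swap(3,3), lo=4 mid=4 ⇒ [6, 5, 6, 5, 7, 8, 8, 8]
7=7: mid=5
done. lo=4 hi=4; data=[6, 5, 6, 5, 7, 8, 8, 8]

[6, 5, 6, 5, 7, 8, 8, 8]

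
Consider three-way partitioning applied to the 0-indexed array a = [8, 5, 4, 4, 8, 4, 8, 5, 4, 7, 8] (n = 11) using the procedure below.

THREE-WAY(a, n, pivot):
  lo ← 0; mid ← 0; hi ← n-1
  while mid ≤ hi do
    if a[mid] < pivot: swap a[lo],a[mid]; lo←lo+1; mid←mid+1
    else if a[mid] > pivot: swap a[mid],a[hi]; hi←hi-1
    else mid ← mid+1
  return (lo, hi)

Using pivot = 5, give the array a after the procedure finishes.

lo=0 mid=0 hi=10
8>5: swap(0,10), hi=9 ⇒ [8, 5, 4, 4, 8, 4, 8, 5, 4, 7, 8]
8>5: swap(0,9), hi=8 ⇒ [7, 5, 4, 4, 8, 4, 8, 5, 4, 8, 8]
7>5: swap(0,8), hi=7 ⇒ [4, 5, 4, 4, 8, 4, 8, 5, 7, 8, 8]
4<5: swap(0,0), lo=1 mid=1 ⇒ [4, 5, 4, 4, 8, 4, 8, 5, 7, 8, 8]
5=5: mid=2
4<5: swap(1,2), lo=2 mid=3 ⇒ [4, 4, 5, 4, 8, 4, 8, 5, 7, 8, 8]
4<5: swap(2,3), lo=3 mid=4 ⇒ [4, 4, 4, 5, 8, 4, 8, 5, 7, 8, 8]
8>5: swap(4,7), hi=6 ⇒ [4, 4, 4, 5, 5, 4, 8, 8, 7, 8, 8]
5=5: mid=5
4<5: swap(3,5), lo=4 mid=6 ⇒ [4, 4, 4, 4, 5, 5, 8, 8, 7, 8, 8]
8>5: swap(6,6), hi=5 ⇒ [4, 4, 4, 4, 5, 5, 8, 8, 7, 8, 8]
done. lo=4 hi=5; a=[4, 4, 4, 4, 5, 5, 8, 8, 7, 8, 8]

[4, 4, 4, 4, 5, 5, 8, 8, 7, 8, 8]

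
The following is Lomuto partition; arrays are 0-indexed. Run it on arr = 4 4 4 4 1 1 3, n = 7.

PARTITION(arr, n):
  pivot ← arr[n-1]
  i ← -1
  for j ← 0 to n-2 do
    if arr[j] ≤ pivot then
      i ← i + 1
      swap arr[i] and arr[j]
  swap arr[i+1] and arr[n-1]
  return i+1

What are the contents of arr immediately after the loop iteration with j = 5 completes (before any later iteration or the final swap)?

pivot = arr[6] = 3; i = -1
j=0: arr[0]=4 > 3 → no swap
j=1: arr[1]=4 > 3 → no swap
j=2: arr[2]=4 > 3 → no swap
j=3: arr[3]=4 > 3 → no swap
j=4: arr[4]=1 ≤ 3 → i=0, swap arr[0],arr[4] → 1 4 4 4 4 1 3
j=5: arr[5]=1 ≤ 3 → i=1, swap arr[1],arr[5] → 1 1 4 4 4 4 3
(after j=5) arr = 1 1 4 4 4 4 3

1 1 4 4 4 4 3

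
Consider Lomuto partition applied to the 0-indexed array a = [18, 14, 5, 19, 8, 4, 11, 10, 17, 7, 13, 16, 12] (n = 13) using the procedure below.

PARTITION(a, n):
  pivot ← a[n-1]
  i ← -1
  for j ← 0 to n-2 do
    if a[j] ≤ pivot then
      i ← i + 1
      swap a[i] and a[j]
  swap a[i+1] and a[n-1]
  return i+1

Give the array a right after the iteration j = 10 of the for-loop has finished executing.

[5, 8, 4, 11, 10, 7, 19, 14, 17, 18, 13, 16, 12]

pivot=12, i=-1
j=0: 18>12, skip
j=1: 14>12, skip
j=2: 5≤12, i=0, swap(0,2) ⇒ [5, 14, 18, 19, 8, 4, 11, 10, 17, 7, 13, 16, 12]
j=3: 19>12, skip
j=4: 8≤12, i=1, swap(1,4) ⇒ [5, 8, 18, 19, 14, 4, 11, 10, 17, 7, 13, 16, 12]
j=5: 4≤12, i=2, swap(2,5) ⇒ [5, 8, 4, 19, 14, 18, 11, 10, 17, 7, 13, 16, 12]
j=6: 11≤12, i=3, swap(3,6) ⇒ [5, 8, 4, 11, 14, 18, 19, 10, 17, 7, 13, 16, 12]
j=7: 10≤12, i=4, swap(4,7) ⇒ [5, 8, 4, 11, 10, 18, 19, 14, 17, 7, 13, 16, 12]
j=8: 17>12, skip
j=9: 7≤12, i=5, swap(5,9) ⇒ [5, 8, 4, 11, 10, 7, 19, 14, 17, 18, 13, 16, 12]
j=10: 13>12, skip
(after j=10) a = [5, 8, 4, 11, 10, 7, 19, 14, 17, 18, 13, 16, 12]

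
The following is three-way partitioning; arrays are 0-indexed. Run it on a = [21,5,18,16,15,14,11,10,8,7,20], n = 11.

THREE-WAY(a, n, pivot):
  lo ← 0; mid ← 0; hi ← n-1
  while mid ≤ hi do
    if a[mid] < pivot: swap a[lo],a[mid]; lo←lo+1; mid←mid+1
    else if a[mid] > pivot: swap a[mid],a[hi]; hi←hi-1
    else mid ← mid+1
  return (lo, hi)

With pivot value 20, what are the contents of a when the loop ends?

[5,18,16,15,14,11,10,8,7,20,21]

lo=0 mid=0 hi=10
21>20: swap(0,10), hi=9 ⇒ [20,5,18,16,15,14,11,10,8,7,21]
20=20: mid=1
5<20: swap(0,1), lo=1 mid=2 ⇒ [5,20,18,16,15,14,11,10,8,7,21]
18<20: swap(1,2), lo=2 mid=3 ⇒ [5,18,20,16,15,14,11,10,8,7,21]
16<20: swap(2,3), lo=3 mid=4 ⇒ [5,18,16,20,15,14,11,10,8,7,21]
15<20: swap(3,4), lo=4 mid=5 ⇒ [5,18,16,15,20,14,11,10,8,7,21]
14<20: swap(4,5), lo=5 mid=6 ⇒ [5,18,16,15,14,20,11,10,8,7,21]
11<20: swap(5,6), lo=6 mid=7 ⇒ [5,18,16,15,14,11,20,10,8,7,21]
10<20: swap(6,7), lo=7 mid=8 ⇒ [5,18,16,15,14,11,10,20,8,7,21]
8<20: swap(7,8), lo=8 mid=9 ⇒ [5,18,16,15,14,11,10,8,20,7,21]
7<20: swap(8,9), lo=9 mid=10 ⇒ [5,18,16,15,14,11,10,8,7,20,21]
done. lo=9 hi=9; a=[5,18,16,15,14,11,10,8,7,20,21]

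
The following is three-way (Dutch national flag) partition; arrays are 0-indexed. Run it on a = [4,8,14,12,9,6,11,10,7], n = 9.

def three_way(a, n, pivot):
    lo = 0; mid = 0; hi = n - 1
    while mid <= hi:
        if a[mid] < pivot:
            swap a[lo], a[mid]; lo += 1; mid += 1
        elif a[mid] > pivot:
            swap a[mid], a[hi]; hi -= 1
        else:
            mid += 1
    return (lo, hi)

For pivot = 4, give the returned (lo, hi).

(0, 0)

pivot = 4; lo=0, mid=0, hi=8
a[mid]=4=4: mid=1
a[mid]=8>4: swap a[1],a[8]; hi=7 → [4,7,14,12,9,6,11,10,8]
a[mid]=7>4: swap a[1],a[7]; hi=6 → [4,10,14,12,9,6,11,7,8]
a[mid]=10>4: swap a[1],a[6]; hi=5 → [4,11,14,12,9,6,10,7,8]
a[mid]=11>4: swap a[1],a[5]; hi=4 → [4,6,14,12,9,11,10,7,8]
a[mid]=6>4: swap a[1],a[4]; hi=3 → [4,9,14,12,6,11,10,7,8]
a[mid]=9>4: swap a[1],a[3]; hi=2 → [4,12,14,9,6,11,10,7,8]
a[mid]=12>4: swap a[1],a[2]; hi=1 → [4,14,12,9,6,11,10,7,8]
a[mid]=14>4: swap a[1],a[1]; hi=0 → [4,14,12,9,6,11,10,7,8]
end: lo=0, hi=0; a = [4,14,12,9,6,11,10,7,8]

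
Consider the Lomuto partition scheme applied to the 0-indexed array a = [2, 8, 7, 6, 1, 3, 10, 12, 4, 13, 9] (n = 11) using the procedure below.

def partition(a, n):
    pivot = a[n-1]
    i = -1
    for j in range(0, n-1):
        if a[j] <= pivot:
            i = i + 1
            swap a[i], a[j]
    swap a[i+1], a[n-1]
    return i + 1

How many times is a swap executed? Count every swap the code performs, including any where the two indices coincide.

8

pivot = a[10] = 9; i = -1
j=0: a[0]=2 ≤ 9 → i=0, swap a[0],a[0] (no change) → [2, 8, 7, 6, 1, 3, 10, 12, 4, 13, 9]
j=1: a[1]=8 ≤ 9 → i=1, swap a[1],a[1] (no change) → [2, 8, 7, 6, 1, 3, 10, 12, 4, 13, 9]
j=2: a[2]=7 ≤ 9 → i=2, swap a[2],a[2] (no change) → [2, 8, 7, 6, 1, 3, 10, 12, 4, 13, 9]
j=3: a[3]=6 ≤ 9 → i=3, swap a[3],a[3] (no change) → [2, 8, 7, 6, 1, 3, 10, 12, 4, 13, 9]
j=4: a[4]=1 ≤ 9 → i=4, swap a[4],a[4] (no change) → [2, 8, 7, 6, 1, 3, 10, 12, 4, 13, 9]
j=5: a[5]=3 ≤ 9 → i=5, swap a[5],a[5] (no change) → [2, 8, 7, 6, 1, 3, 10, 12, 4, 13, 9]
j=6: a[6]=10 > 9 → no swap
j=7: a[7]=12 > 9 → no swap
j=8: a[8]=4 ≤ 9 → i=6, swap a[6],a[8] → [2, 8, 7, 6, 1, 3, 4, 12, 10, 13, 9]
j=9: a[9]=13 > 9 → no swap
final swap a[7],a[10] → [2, 8, 7, 6, 1, 3, 4, 9, 10, 13, 12]; return 7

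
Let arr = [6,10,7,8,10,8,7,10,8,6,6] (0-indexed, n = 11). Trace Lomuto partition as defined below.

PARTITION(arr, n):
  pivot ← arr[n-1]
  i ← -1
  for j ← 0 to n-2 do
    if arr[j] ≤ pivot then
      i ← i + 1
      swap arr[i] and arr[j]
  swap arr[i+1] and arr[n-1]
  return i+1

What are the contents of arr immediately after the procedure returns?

[6,6,6,8,10,8,7,10,8,10,7]

pivot=6, i=-1
j=0: 6≤6, i=0, swap(0,0) ⇒ [6,10,7,8,10,8,7,10,8,6,6]
j=1: 10>6, skip
j=2: 7>6, skip
j=3: 8>6, skip
j=4: 10>6, skip
j=5: 8>6, skip
j=6: 7>6, skip
j=7: 10>6, skip
j=8: 8>6, skip
j=9: 6≤6, i=1, swap(1,9) ⇒ [6,6,7,8,10,8,7,10,8,10,6]
swap(2,10) ⇒ [6,6,6,8,10,8,7,10,8,10,7]; return 2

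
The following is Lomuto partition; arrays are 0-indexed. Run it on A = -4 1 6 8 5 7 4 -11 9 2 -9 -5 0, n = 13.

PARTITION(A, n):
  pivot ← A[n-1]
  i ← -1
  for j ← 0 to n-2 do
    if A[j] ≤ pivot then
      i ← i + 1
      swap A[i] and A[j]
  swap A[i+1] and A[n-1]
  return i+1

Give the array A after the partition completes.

-4 -11 -9 -5 0 7 4 1 9 2 6 8 5

pivot=0, i=-1
j=0: -4≤0, i=0, swap(0,0) ⇒ -4 1 6 8 5 7 4 -11 9 2 -9 -5 0
j=1: 1>0, skip
j=2: 6>0, skip
j=3: 8>0, skip
j=4: 5>0, skip
j=5: 7>0, skip
j=6: 4>0, skip
j=7: -11≤0, i=1, swap(1,7) ⇒ -4 -11 6 8 5 7 4 1 9 2 -9 -5 0
j=8: 9>0, skip
j=9: 2>0, skip
j=10: -9≤0, i=2, swap(2,10) ⇒ -4 -11 -9 8 5 7 4 1 9 2 6 -5 0
j=11: -5≤0, i=3, swap(3,11) ⇒ -4 -11 -9 -5 5 7 4 1 9 2 6 8 0
swap(4,12) ⇒ -4 -11 -9 -5 0 7 4 1 9 2 6 8 5; return 4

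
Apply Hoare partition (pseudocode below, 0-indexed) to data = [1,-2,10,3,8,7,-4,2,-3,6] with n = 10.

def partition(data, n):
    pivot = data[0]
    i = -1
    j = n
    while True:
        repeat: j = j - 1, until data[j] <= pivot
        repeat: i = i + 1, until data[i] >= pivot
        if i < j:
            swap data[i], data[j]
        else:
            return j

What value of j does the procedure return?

2

pivot = data[0] = 1; i = -1, j = 10
j→8 (data[8]=-3≤1), i→0 (data[0]=1≥1); i<j, swap → [-3,-2,10,3,8,7,-4,2,1,6]
j→6 (data[6]=-4≤1), i→2 (data[2]=10≥1); i<j, swap → [-3,-2,-4,3,8,7,10,2,1,6]
j→2, i→3; i≥j, return j=2. data = [-3,-2,-4,3,8,7,10,2,1,6]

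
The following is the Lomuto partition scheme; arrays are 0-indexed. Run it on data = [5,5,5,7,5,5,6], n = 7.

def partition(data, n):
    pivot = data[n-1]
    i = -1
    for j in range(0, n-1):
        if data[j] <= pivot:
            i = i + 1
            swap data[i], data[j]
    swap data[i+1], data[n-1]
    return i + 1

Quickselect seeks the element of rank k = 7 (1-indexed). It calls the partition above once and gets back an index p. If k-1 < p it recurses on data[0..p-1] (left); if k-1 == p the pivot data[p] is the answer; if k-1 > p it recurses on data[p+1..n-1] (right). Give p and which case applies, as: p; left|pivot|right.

pivot=6, i=-1
j=0: 5≤6, i=0, swap(0,0) ⇒ [5,5,5,7,5,5,6]
j=1: 5≤6, i=1, swap(1,1) ⇒ [5,5,5,7,5,5,6]
j=2: 5≤6, i=2, swap(2,2) ⇒ [5,5,5,7,5,5,6]
j=3: 7>6, skip
j=4: 5≤6, i=3, swap(3,4) ⇒ [5,5,5,5,7,5,6]
j=5: 5≤6, i=4, swap(4,5) ⇒ [5,5,5,5,5,7,6]
swap(5,6) ⇒ [5,5,5,5,5,6,7]; return 5
p = 5; k-1 = 6 > 5 ⇒ right

5; right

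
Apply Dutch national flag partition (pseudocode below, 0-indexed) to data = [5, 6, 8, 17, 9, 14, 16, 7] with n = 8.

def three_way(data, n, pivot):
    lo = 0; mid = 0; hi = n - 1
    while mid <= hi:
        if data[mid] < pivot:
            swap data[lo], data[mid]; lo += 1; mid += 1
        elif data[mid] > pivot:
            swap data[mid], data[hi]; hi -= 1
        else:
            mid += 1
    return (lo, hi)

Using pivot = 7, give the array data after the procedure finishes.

lo=0 mid=0 hi=7
5<7: swap(0,0), lo=1 mid=1 ⇒ [5, 6, 8, 17, 9, 14, 16, 7]
6<7: swap(1,1), lo=2 mid=2 ⇒ [5, 6, 8, 17, 9, 14, 16, 7]
8>7: swap(2,7), hi=6 ⇒ [5, 6, 7, 17, 9, 14, 16, 8]
7=7: mid=3
17>7: swap(3,6), hi=5 ⇒ [5, 6, 7, 16, 9, 14, 17, 8]
16>7: swap(3,5), hi=4 ⇒ [5, 6, 7, 14, 9, 16, 17, 8]
14>7: swap(3,4), hi=3 ⇒ [5, 6, 7, 9, 14, 16, 17, 8]
9>7: swap(3,3), hi=2 ⇒ [5, 6, 7, 9, 14, 16, 17, 8]
done. lo=2 hi=2; data=[5, 6, 7, 9, 14, 16, 17, 8]

[5, 6, 7, 9, 14, 16, 17, 8]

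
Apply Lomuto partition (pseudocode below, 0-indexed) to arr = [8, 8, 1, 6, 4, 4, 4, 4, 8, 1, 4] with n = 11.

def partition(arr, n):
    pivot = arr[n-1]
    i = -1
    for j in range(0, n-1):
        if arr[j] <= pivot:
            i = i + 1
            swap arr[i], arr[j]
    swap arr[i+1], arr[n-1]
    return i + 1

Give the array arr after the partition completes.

pivot = arr[10] = 4; i = -1
j=0: arr[0]=8 > 4 → no swap
j=1: arr[1]=8 > 4 → no swap
j=2: arr[2]=1 ≤ 4 → i=0, swap arr[0],arr[2] → [1, 8, 8, 6, 4, 4, 4, 4, 8, 1, 4]
j=3: arr[3]=6 > 4 → no swap
j=4: arr[4]=4 ≤ 4 → i=1, swap arr[1],arr[4] → [1, 4, 8, 6, 8, 4, 4, 4, 8, 1, 4]
j=5: arr[5]=4 ≤ 4 → i=2, swap arr[2],arr[5] → [1, 4, 4, 6, 8, 8, 4, 4, 8, 1, 4]
j=6: arr[6]=4 ≤ 4 → i=3, swap arr[3],arr[6] → [1, 4, 4, 4, 8, 8, 6, 4, 8, 1, 4]
j=7: arr[7]=4 ≤ 4 → i=4, swap arr[4],arr[7] → [1, 4, 4, 4, 4, 8, 6, 8, 8, 1, 4]
j=8: arr[8]=8 > 4 → no swap
j=9: arr[9]=1 ≤ 4 → i=5, swap arr[5],arr[9] → [1, 4, 4, 4, 4, 1, 6, 8, 8, 8, 4]
final swap arr[6],arr[10] → [1, 4, 4, 4, 4, 1, 4, 8, 8, 8, 6]; return 6

[1, 4, 4, 4, 4, 1, 4, 8, 8, 8, 6]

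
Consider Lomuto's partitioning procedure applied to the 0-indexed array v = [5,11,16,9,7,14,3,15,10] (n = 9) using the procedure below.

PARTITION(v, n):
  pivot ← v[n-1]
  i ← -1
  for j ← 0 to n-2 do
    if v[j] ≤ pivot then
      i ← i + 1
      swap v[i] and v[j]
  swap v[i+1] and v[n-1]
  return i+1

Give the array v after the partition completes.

[5,9,7,3,10,14,11,15,16]

pivot=10, i=-1
j=0: 5≤10, i=0, swap(0,0) ⇒ [5,11,16,9,7,14,3,15,10]
j=1: 11>10, skip
j=2: 16>10, skip
j=3: 9≤10, i=1, swap(1,3) ⇒ [5,9,16,11,7,14,3,15,10]
j=4: 7≤10, i=2, swap(2,4) ⇒ [5,9,7,11,16,14,3,15,10]
j=5: 14>10, skip
j=6: 3≤10, i=3, swap(3,6) ⇒ [5,9,7,3,16,14,11,15,10]
j=7: 15>10, skip
swap(4,8) ⇒ [5,9,7,3,10,14,11,15,16]; return 4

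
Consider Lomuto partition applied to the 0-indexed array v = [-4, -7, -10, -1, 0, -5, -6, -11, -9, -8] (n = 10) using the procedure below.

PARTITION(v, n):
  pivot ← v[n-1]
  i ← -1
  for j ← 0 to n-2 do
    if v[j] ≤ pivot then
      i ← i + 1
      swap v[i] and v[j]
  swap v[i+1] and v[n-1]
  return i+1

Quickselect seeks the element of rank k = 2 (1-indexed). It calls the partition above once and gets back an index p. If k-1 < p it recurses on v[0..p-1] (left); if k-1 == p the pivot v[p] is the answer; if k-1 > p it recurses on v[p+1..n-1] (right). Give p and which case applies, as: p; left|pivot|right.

pivot = v[9] = -8; i = -1
j=0: v[0]=-4 > -8 → no swap
j=1: v[1]=-7 > -8 → no swap
j=2: v[2]=-10 ≤ -8 → i=0, swap v[0],v[2] → [-10, -7, -4, -1, 0, -5, -6, -11, -9, -8]
j=3: v[3]=-1 > -8 → no swap
j=4: v[4]=0 > -8 → no swap
j=5: v[5]=-5 > -8 → no swap
j=6: v[6]=-6 > -8 → no swap
j=7: v[7]=-11 ≤ -8 → i=1, swap v[1],v[7] → [-10, -11, -4, -1, 0, -5, -6, -7, -9, -8]
j=8: v[8]=-9 ≤ -8 → i=2, swap v[2],v[8] → [-10, -11, -9, -1, 0, -5, -6, -7, -4, -8]
final swap v[3],v[9] → [-10, -11, -9, -8, 0, -5, -6, -7, -4, -1]; return 3
p = 3; k-1 = 1 < 3 ⇒ left

3; left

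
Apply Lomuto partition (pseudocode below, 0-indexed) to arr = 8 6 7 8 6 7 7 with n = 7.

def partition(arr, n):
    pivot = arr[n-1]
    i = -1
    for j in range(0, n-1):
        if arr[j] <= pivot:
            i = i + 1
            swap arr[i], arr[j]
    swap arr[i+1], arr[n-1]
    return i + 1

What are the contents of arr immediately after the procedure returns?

6 7 6 7 7 8 8

pivot = arr[6] = 7; i = -1
j=0: arr[0]=8 > 7 → no swap
j=1: arr[1]=6 ≤ 7 → i=0, swap arr[0],arr[1] → 6 8 7 8 6 7 7
j=2: arr[2]=7 ≤ 7 → i=1, swap arr[1],arr[2] → 6 7 8 8 6 7 7
j=3: arr[3]=8 > 7 → no swap
j=4: arr[4]=6 ≤ 7 → i=2, swap arr[2],arr[4] → 6 7 6 8 8 7 7
j=5: arr[5]=7 ≤ 7 → i=3, swap arr[3],arr[5] → 6 7 6 7 8 8 7
final swap arr[4],arr[6] → 6 7 6 7 7 8 8; return 4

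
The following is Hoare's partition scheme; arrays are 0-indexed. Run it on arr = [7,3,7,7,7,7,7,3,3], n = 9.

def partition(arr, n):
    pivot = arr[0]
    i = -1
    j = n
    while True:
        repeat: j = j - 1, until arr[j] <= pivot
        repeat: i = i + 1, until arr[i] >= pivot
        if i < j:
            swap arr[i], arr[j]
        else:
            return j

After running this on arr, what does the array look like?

pivot=7
j stops at 8 (3), i stops at 0 (7); swap ⇒ [3,3,7,7,7,7,7,3,7]
j stops at 7 (3), i stops at 2 (7); swap ⇒ [3,3,3,7,7,7,7,7,7]
j stops at 6 (7), i stops at 3 (7); swap ⇒ [3,3,3,7,7,7,7,7,7]
j stops at 5 (7), i stops at 4 (7); swap ⇒ [3,3,3,7,7,7,7,7,7]
j stops at 4, i stops at 5; i≥j ⇒ return 4. arr=[3,3,3,7,7,7,7,7,7]

[3,3,3,7,7,7,7,7,7]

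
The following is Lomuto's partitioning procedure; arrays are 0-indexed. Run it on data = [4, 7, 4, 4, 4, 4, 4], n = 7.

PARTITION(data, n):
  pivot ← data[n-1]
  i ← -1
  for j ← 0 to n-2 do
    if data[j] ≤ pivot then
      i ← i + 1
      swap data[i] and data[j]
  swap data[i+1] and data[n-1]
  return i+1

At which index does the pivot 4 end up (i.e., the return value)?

pivot=4, i=-1
j=0: 4≤4, i=0, swap(0,0) ⇒ [4, 7, 4, 4, 4, 4, 4]
j=1: 7>4, skip
j=2: 4≤4, i=1, swap(1,2) ⇒ [4, 4, 7, 4, 4, 4, 4]
j=3: 4≤4, i=2, swap(2,3) ⇒ [4, 4, 4, 7, 4, 4, 4]
j=4: 4≤4, i=3, swap(3,4) ⇒ [4, 4, 4, 4, 7, 4, 4]
j=5: 4≤4, i=4, swap(4,5) ⇒ [4, 4, 4, 4, 4, 7, 4]
swap(5,6) ⇒ [4, 4, 4, 4, 4, 4, 7]; return 5

5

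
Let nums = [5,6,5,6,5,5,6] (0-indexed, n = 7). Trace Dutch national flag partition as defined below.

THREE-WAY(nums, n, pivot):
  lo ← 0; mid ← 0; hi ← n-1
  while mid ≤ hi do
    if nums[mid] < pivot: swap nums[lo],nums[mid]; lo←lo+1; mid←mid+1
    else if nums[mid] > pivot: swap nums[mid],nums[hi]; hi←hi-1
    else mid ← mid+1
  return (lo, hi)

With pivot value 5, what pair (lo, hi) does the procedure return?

lo=0 mid=0 hi=6
5=5: mid=1
6>5: swap(1,6), hi=5 ⇒ [5,6,5,6,5,5,6]
6>5: swap(1,5), hi=4 ⇒ [5,5,5,6,5,6,6]
5=5: mid=2
5=5: mid=3
6>5: swap(3,4), hi=3 ⇒ [5,5,5,5,6,6,6]
5=5: mid=4
done. lo=0 hi=3; nums=[5,5,5,5,6,6,6]

(0, 3)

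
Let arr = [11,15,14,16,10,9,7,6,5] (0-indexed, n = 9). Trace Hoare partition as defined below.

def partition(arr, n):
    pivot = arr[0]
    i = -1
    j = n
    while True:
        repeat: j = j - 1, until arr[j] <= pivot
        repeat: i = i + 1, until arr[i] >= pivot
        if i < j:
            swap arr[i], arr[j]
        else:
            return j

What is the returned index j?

4

pivot=11
j stops at 8 (5), i stops at 0 (11); swap ⇒ [5,15,14,16,10,9,7,6,11]
j stops at 7 (6), i stops at 1 (15); swap ⇒ [5,6,14,16,10,9,7,15,11]
j stops at 6 (7), i stops at 2 (14); swap ⇒ [5,6,7,16,10,9,14,15,11]
j stops at 5 (9), i stops at 3 (16); swap ⇒ [5,6,7,9,10,16,14,15,11]
j stops at 4, i stops at 5; i≥j ⇒ return 4. arr=[5,6,7,9,10,16,14,15,11]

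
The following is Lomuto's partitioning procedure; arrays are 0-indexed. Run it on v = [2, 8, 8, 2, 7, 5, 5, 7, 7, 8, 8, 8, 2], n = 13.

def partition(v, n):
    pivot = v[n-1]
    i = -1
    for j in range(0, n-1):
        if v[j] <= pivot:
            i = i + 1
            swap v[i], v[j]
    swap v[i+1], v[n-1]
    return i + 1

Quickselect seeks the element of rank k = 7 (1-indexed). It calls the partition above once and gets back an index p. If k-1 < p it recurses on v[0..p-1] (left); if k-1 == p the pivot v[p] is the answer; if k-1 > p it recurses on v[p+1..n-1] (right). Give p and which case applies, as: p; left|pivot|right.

2; right

pivot=2, i=-1
j=0: 2≤2, i=0, swap(0,0) ⇒ [2, 8, 8, 2, 7, 5, 5, 7, 7, 8, 8, 8, 2]
j=1: 8>2, skip
j=2: 8>2, skip
j=3: 2≤2, i=1, swap(1,3) ⇒ [2, 2, 8, 8, 7, 5, 5, 7, 7, 8, 8, 8, 2]
j=4: 7>2, skip
j=5: 5>2, skip
j=6: 5>2, skip
j=7: 7>2, skip
j=8: 7>2, skip
j=9: 8>2, skip
j=10: 8>2, skip
j=11: 8>2, skip
swap(2,12) ⇒ [2, 2, 2, 8, 7, 5, 5, 7, 7, 8, 8, 8, 8]; return 2
p = 2; k-1 = 6 > 2 ⇒ right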